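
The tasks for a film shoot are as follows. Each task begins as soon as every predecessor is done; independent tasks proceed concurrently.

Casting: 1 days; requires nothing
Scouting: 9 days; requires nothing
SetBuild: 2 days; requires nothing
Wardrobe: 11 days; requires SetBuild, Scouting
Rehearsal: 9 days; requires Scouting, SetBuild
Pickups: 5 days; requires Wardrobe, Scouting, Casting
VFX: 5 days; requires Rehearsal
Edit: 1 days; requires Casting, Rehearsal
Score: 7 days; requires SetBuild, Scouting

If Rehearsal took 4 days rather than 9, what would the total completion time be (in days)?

25

The binding path is Scouting→Wardrobe→Pickups = 9+11+5 = 25; finish at 25 days.
The longest path through Rehearsal is only 23 days, so Rehearsal has float 2.
That remains the longest chain; total 25 days.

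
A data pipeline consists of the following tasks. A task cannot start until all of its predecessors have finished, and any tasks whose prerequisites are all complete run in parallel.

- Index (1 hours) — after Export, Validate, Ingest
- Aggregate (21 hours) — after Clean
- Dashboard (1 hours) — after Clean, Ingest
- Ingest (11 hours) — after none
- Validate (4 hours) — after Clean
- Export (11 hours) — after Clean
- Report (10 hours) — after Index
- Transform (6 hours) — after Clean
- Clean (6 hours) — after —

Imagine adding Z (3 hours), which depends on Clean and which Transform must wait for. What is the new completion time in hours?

Originally the data pipeline takes 28 hours.
With Z inserted, Transform now waits for max(Clean, Z).
New critical path: Clean→Export→Index→Report = 6+11+1+10 = 28 ⇒ 28 hours.

28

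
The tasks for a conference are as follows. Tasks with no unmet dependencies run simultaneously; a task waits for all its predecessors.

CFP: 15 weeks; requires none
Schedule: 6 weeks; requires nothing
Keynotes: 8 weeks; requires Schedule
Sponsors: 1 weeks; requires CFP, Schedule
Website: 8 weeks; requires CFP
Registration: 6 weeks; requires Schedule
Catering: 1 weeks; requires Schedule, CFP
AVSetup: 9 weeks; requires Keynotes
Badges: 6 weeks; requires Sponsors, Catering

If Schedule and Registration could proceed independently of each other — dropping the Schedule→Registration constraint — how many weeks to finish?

23

With the dependency in place, CFP→Website = 15+8 = 23 sets the finish at 23 weeks.
Without Schedule→Registration, Registration's earliest start moves from 6 to 0.
New critical path: CFP→Website = 15+8 = 23 ⇒ 23 weeks.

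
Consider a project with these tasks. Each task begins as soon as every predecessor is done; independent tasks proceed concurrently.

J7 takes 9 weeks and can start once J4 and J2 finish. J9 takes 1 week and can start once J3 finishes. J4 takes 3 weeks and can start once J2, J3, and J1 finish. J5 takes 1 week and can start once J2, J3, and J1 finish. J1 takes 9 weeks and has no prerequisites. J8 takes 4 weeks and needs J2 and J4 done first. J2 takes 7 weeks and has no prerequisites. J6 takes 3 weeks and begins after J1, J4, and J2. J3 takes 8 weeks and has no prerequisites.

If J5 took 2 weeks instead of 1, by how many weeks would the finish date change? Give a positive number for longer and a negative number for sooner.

As given, the longest chain is J1→J4→J7 = 9+3+9 = 21, so the finish is 21 weeks.
The longest path through J5 is only 10 weeks, so J5 has float 11.
The critical path is still J1→J4→J7; finish is now 21 weeks.
Change in finish: 21 − 21 = +0 weeks.

0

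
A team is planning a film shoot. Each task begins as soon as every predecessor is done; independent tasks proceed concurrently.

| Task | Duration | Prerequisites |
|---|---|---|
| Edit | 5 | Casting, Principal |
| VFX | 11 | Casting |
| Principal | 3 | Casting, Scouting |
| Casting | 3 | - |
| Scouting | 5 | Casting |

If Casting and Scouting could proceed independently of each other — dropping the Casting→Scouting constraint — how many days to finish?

With the dependency in place, Casting→Scouting→Principal→Edit = 3+5+3+5 = 16 sets the finish at 16 days.
Without Casting→Scouting, Scouting's earliest start moves from 3 to 0.
After: Casting→VFX = 3+11 = 14 → 14 days.

14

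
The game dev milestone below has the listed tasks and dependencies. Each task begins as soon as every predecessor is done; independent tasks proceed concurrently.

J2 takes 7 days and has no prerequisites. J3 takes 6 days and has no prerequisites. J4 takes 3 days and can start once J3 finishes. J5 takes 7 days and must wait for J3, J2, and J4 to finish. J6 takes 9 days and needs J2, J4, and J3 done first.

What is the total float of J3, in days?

0

The longest chain is J3→J4→J6 = 6+3+9 = 18; overall finish 18 days.
The longest chain containing J3 totals 18 days.
Float = 18 − 18 = 0.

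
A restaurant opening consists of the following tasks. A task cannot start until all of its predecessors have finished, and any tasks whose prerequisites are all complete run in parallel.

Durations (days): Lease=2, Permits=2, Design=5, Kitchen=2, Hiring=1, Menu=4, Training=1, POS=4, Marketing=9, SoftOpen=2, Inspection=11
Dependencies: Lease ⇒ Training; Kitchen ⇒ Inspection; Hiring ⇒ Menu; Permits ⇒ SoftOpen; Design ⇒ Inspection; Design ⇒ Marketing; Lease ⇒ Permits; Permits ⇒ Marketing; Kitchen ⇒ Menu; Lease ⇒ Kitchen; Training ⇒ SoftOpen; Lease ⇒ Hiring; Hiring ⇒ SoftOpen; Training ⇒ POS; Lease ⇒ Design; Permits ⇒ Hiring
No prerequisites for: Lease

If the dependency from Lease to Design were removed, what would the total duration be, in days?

Before: longest chain Lease→Design→Inspection = 2+5+11 = 18, finish 18.
Without Lease→Design, Design's earliest start moves from 2 to 0.
After: Design→Inspection = 5+11 = 16 → 16 days.

16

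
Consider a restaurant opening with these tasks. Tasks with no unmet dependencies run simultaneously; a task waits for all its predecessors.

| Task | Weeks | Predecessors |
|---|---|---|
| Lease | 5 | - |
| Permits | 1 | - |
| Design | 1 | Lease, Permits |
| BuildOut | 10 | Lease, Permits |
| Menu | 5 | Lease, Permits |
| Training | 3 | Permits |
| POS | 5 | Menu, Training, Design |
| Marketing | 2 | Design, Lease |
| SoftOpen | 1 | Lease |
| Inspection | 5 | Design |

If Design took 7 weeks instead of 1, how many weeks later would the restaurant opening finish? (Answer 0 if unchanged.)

2

Actual critical path: Lease→BuildOut = 5+10 = 15 ⇒ 15 weeks.
The longest path through Design is only 11 weeks, so Design has float 4.
The binding chain switches to Lease→Design→POS = 5+7+5 = 17; finish 17 weeks.
Change in finish: 17 − 15 = +2 weeks.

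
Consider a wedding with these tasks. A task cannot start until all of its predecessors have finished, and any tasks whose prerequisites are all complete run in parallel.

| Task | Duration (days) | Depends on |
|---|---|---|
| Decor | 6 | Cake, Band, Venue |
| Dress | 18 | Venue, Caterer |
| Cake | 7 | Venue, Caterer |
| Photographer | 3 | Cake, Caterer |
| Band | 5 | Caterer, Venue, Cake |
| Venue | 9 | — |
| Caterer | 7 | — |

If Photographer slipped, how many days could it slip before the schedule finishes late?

8

Venue→Dress = 9+18 = 27 sets the makespan at 27 days.
The longest chain containing Photographer totals 19 days.
So Photographer can slip 27 − 19 = 8 days.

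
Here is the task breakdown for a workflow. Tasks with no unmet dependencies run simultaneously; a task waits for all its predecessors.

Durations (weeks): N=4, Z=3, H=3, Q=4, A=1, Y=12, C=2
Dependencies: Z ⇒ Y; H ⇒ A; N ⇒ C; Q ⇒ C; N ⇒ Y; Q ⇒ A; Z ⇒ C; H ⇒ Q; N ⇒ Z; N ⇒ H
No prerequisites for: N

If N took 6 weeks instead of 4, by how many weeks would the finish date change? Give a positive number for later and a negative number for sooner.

Actual critical path: N→Z→Y = 4+3+12 = 19 ⇒ 19 weeks.
N lies on that path, so at 6 weeks the path becomes 21 weeks.
No other chain overtakes it, so the finish is 21 weeks.
Change in finish: 21 − 19 = +2 weeks.

2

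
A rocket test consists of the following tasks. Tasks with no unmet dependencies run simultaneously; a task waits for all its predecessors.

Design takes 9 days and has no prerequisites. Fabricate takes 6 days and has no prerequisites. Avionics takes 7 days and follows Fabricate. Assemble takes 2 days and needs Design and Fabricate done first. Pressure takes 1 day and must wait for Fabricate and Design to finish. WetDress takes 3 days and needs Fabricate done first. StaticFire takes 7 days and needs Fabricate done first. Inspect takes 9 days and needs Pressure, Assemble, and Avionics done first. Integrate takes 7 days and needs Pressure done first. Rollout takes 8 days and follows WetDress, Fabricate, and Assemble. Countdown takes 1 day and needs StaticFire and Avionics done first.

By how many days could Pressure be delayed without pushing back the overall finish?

The longest chain is Fabricate→Avionics→Inspect = 6+7+9 = 22; overall finish 22 days.
Pressure finishes as early as 10 and must finish by 13.
Float = 22 − 19 = 3.

3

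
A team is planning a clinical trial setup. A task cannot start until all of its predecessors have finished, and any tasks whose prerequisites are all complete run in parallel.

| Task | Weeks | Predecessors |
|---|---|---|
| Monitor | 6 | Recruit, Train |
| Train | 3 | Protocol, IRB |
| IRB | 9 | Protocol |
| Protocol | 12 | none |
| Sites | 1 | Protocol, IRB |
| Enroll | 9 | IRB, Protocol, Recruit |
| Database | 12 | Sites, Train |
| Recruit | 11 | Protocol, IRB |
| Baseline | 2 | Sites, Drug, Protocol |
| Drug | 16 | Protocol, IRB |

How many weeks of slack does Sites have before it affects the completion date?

7

Critical path: Protocol→IRB→Recruit→Enroll = 12+9+11+9 = 41, so the finish is 41 weeks.
Longest path through Sites: 34 weeks (earliest finish 22, latest finish 29).
So Sites can slip 29 − 22 = 7 weeks.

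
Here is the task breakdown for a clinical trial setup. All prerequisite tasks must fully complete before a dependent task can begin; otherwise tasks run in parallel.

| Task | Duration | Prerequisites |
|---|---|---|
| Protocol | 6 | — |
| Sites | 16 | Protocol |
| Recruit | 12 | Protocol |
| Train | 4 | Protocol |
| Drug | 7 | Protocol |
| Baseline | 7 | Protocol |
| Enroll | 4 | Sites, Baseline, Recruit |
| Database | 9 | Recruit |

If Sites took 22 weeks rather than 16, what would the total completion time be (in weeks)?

32

Actual critical path: Protocol→Recruit→Database = 6+12+9 = 27 ⇒ 27 weeks.
The longest path through Sites is only 26 weeks, so Sites has float 1.
The binding chain switches to Protocol→Sites→Enroll = 6+22+4 = 32; finish 32 weeks.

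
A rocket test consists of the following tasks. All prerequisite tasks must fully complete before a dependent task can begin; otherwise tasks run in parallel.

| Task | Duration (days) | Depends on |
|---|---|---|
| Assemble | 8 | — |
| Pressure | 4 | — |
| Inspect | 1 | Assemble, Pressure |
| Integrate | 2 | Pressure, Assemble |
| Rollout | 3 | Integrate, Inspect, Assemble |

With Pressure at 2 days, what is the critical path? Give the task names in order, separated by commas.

Critical path before the change: Assemble→Integrate→Rollout = 8+2+3 = 13 giving 13 days.
Pressure is off the critical path — its longest chain is 9 days, giving 4 of slack.
No other chain overtakes it, so the finish is 13 days.

Assemble, Integrate, Rollout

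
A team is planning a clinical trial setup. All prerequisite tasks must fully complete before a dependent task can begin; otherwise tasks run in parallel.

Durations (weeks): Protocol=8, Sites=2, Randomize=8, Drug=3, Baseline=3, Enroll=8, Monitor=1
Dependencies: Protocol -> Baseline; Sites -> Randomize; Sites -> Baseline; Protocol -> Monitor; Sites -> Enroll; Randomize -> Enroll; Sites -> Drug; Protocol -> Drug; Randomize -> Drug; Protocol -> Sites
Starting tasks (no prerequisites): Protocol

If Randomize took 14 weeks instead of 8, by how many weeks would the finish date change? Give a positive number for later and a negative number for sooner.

Actual critical path: Protocol→Sites→Randomize→Enroll = 8+2+8+8 = 26 ⇒ 26 weeks.
Since Randomize is critical, the +6 change carries straight to that chain (now 32 weeks).
That remains the longest chain; total 32 weeks.
Change in finish: 32 − 26 = +6 weeks.

6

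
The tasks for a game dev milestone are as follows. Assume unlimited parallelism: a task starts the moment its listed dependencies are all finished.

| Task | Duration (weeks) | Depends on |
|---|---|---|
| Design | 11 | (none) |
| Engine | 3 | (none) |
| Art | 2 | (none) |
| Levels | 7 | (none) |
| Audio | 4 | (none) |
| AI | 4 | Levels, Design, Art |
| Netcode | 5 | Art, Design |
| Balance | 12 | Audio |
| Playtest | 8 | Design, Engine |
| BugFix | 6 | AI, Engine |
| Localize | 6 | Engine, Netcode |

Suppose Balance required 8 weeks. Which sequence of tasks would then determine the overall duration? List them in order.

Design, Netcode, Localize

Actual critical path: Design→Netcode→Localize = 11+5+6 = 22 ⇒ 22 weeks.
The longest path through Balance is only 16 weeks, so Balance has float 6.
No other chain overtakes it, so the finish is 22 weeks.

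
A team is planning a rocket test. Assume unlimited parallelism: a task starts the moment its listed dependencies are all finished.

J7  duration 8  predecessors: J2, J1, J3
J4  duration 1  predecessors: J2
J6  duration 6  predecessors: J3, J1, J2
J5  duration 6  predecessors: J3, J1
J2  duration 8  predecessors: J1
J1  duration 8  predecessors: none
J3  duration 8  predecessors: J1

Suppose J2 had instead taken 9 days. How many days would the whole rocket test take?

25

Critical path before the change: J1→J2→J7 = 8+8+8 = 24 giving 24 days.
J2 lies on that path, so at 9 days the path becomes 25 days.
No other chain overtakes it, so the finish is 25 days.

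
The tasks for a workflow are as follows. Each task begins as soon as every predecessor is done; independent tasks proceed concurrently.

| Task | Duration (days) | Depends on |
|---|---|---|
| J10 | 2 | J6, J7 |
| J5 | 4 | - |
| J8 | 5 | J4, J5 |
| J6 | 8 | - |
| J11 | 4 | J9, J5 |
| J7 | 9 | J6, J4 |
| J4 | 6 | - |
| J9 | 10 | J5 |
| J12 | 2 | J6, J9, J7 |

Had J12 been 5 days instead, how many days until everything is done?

22

The binding path is J6→J7→J12 = 8+9+2 = 19; finish at 19 days.
Since J12 is critical, the +3 change carries straight to that chain (now 22 days).
The critical path is still J6→J7→J12; finish is now 22 days.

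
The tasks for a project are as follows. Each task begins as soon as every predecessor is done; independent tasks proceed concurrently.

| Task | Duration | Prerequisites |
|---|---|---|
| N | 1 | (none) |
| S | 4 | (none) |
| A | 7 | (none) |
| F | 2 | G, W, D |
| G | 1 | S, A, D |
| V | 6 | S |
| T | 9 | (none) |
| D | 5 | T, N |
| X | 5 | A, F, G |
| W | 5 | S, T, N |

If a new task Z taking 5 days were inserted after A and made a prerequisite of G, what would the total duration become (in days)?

Originally the plan takes 22 days.
With Z inserted, G now waits for max(S, A, D, Z).
New critical path: T→D→G→F→X = 9+5+1+2+5 = 22 ⇒ 22 days.

22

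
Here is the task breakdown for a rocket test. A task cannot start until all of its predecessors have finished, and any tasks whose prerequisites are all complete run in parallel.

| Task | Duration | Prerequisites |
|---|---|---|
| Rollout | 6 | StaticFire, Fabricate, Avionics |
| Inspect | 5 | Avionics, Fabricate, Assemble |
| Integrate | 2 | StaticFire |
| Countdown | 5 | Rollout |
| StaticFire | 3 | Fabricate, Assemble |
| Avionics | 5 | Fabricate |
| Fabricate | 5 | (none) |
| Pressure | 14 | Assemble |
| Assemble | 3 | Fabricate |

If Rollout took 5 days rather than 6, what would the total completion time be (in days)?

22

Actual critical path: Fabricate→Assemble→StaticFire→Rollout→Countdown = 5+3+3+6+5 = 22 ⇒ 22 days.
Rollout is on the critical path; changing it to 5 makes that path 21 days.
New critical path: Fabricate→Assemble→Pressure = 5+3+14 = 22 ⇒ 22 days.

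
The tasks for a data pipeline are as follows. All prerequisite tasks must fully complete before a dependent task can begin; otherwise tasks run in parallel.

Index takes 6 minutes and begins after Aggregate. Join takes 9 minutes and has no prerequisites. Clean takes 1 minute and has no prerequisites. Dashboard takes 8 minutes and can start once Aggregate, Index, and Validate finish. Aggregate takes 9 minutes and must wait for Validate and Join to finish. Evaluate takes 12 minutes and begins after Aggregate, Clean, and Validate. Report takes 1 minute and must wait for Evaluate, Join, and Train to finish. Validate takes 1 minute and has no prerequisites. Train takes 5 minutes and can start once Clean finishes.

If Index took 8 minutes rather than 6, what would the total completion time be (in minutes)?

Actual critical path: Join→Aggregate→Index→Dashboard = 9+9+6+8 = 32 ⇒ 32 minutes.
Since Index is critical, the +2 change carries straight to that chain (now 34 minutes).
No other chain overtakes it, so the finish is 34 minutes.

34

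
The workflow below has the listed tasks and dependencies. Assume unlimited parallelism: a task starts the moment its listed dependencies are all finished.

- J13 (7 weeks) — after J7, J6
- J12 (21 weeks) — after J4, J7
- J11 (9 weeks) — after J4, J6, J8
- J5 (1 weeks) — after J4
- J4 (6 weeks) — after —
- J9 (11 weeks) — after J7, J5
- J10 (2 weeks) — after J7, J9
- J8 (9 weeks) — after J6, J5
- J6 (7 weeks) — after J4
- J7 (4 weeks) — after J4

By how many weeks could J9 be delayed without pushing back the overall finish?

8

J4→J6→J8→J11 = 6+7+9+9 = 31 sets the makespan at 31 weeks.
The longest chain containing J9 totals 23 weeks.
Slack of J9 = 18 − 10 = 8 weeks.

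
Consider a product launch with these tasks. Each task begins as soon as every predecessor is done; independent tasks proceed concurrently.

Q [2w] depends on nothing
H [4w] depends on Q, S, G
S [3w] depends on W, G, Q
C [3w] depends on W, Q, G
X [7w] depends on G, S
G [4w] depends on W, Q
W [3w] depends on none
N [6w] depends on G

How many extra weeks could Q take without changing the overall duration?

1

The longest chain is W→G→S→X = 3+4+3+7 = 17; overall finish 17 weeks.
Q finishes as early as 2 and must finish by 3.
Slack of Q = 1 − 0 = 1 week.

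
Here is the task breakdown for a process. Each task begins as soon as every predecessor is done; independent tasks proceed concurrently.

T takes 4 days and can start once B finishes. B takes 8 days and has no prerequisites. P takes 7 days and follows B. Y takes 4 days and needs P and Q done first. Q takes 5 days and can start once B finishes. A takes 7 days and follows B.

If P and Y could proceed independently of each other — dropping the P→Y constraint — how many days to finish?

17

With the dependency in place, B→P→Y = 8+7+4 = 19 sets the finish at 19 days.
Without P→Y, Y's earliest start moves from 15 to 13.
New critical path: B→Q→Y = 8+5+4 = 17 ⇒ 17 days.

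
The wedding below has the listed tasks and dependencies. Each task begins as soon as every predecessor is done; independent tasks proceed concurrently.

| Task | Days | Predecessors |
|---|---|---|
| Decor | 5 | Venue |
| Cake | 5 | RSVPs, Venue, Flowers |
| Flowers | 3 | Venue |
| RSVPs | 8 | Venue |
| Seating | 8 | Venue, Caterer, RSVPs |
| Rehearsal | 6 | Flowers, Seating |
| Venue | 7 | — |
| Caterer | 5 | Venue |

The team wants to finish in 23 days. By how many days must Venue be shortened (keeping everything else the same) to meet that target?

Current finish: 29 days; target: 23.
Venue is on every critical path, so each day cut from Venue cuts the finish by one (this holds down to a finish of 23).
Need 29 − 23 = 6 days off Venue → Venue becomes 1 day, finish becomes 23.

6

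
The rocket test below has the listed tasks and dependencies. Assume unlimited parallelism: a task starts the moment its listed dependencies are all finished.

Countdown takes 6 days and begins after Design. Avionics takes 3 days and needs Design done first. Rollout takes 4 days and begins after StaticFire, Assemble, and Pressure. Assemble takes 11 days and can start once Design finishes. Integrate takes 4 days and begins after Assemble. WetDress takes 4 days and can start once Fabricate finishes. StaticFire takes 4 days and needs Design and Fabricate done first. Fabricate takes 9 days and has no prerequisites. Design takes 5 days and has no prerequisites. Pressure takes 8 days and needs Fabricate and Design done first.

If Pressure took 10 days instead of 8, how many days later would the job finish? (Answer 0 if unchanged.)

As given, the longest chain is Fabricate→Pressure→Rollout = 9+8+4 = 21, so the finish is 21 days.
Pressure lies on that path, so at 10 days the path becomes 23 days.
The critical path is still Fabricate→Pressure→Rollout; finish is now 23 days.
Change in finish: 23 − 21 = +2 days.

2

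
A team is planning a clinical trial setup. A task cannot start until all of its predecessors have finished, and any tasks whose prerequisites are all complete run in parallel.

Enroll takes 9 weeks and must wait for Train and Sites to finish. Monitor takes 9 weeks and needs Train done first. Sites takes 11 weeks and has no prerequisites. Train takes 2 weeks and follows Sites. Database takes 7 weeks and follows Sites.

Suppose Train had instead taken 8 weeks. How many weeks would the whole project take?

28

Baseline: Sites→Train→Enroll = 11+2+9 = 22 → 22 weeks.
Train is on the critical path; changing it to 8 makes that path 28 weeks.
The critical path is still Sites→Train→Enroll; finish is now 28 weeks.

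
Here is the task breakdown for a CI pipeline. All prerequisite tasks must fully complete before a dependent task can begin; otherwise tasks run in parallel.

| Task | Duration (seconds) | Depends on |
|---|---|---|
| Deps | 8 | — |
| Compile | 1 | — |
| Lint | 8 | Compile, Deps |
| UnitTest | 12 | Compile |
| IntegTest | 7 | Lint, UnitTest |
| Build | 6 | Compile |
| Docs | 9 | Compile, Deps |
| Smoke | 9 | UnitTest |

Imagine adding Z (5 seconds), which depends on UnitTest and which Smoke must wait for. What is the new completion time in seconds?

27

Originally the job takes 23 seconds.
With Z inserted, Smoke now waits for max(UnitTest, Z).
New critical path: Compile→UnitTest→Z→Smoke = 1+12+5+9 = 27 ⇒ 27 seconds.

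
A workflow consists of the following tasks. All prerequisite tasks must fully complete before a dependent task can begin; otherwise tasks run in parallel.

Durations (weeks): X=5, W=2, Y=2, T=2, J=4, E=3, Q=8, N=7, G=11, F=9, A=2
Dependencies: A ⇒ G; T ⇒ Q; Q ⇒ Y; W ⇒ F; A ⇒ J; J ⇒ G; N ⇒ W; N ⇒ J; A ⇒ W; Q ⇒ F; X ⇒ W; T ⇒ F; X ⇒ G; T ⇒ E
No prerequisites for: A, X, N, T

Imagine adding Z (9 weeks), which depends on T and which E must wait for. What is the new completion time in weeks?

22

Originally the project takes 22 weeks.
With Z inserted, E now waits for max(T, Z).
New critical path: N→J→G = 7+4+11 = 22 ⇒ 22 weeks.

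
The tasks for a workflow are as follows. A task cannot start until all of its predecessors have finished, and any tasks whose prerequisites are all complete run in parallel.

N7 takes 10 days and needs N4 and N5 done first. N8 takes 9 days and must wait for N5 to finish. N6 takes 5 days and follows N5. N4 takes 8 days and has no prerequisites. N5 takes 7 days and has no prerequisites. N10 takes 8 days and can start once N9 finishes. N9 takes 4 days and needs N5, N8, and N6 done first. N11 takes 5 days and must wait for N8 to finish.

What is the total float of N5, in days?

Critical path: N5→N8→N9→N10 = 7+9+4+8 = 28, so the finish is 28 days.
The longest chain containing N5 totals 28 days.
So N5 can slip 7 − 7 = 0 days.

0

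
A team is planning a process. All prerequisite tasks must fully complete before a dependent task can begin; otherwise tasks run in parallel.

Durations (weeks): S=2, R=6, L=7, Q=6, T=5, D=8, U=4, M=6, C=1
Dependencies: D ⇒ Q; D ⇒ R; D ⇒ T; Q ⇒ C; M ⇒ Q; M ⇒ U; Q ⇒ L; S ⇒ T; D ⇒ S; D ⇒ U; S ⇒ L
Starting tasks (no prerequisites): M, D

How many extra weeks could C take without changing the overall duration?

Critical path: D→Q→L = 8+6+7 = 21, so the finish is 21 weeks.
C finishes as early as 15 and must finish by 21.
Slack of C = 20 − 14 = 6 weeks.

6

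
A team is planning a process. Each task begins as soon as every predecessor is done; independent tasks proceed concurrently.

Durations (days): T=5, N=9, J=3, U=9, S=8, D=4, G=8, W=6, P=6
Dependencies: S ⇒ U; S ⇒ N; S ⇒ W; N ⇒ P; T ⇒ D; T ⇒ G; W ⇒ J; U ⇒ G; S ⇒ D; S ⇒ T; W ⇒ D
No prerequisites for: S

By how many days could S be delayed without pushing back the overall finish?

0

The longest chain is S→U→G = 8+9+8 = 25; overall finish 25 days.
The longest chain containing S totals 25 days.
So S can slip 8 − 8 = 0 days.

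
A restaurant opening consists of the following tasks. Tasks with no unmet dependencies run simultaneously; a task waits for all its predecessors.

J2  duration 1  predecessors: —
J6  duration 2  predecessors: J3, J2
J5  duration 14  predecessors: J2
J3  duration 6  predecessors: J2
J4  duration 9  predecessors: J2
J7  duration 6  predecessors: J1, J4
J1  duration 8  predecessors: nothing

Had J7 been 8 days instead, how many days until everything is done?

Actual critical path: J2→J4→J7 = 1+9+6 = 16 ⇒ 16 days.
J7 is on the critical path; changing it to 8 makes that path 18 days.
That remains the longest chain; total 18 days.

18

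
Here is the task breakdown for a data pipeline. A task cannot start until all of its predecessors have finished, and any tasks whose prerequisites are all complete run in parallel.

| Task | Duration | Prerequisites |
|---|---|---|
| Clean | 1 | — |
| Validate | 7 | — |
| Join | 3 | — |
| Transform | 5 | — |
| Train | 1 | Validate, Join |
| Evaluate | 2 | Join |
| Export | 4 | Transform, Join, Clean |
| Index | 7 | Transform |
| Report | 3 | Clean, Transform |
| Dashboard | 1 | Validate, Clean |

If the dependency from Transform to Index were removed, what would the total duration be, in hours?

With the dependency in place, Transform→Index = 5+7 = 12 sets the finish at 12 hours.
Without Transform→Index, Index's earliest start moves from 5 to 0.
New critical path: Transform→Export = 5+4 = 9 ⇒ 9 hours.

9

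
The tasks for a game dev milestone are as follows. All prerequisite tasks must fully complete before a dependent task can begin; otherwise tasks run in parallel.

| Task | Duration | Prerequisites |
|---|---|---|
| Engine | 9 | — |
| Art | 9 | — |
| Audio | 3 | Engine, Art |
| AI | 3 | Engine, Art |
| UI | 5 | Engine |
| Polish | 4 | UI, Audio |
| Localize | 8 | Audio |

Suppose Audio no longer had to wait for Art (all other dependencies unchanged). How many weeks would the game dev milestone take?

20

With the dependency in place, Engine→Audio→Localize = 9+3+8 = 20 sets the finish at 20 weeks.
Dropping Art→Audio doesn't change Audio's earliest start (9); another predecessor still binds.
The longest chain is now Engine→Audio→Localize = 9+3+8 = 20, so the game dev milestone takes 20 weeks.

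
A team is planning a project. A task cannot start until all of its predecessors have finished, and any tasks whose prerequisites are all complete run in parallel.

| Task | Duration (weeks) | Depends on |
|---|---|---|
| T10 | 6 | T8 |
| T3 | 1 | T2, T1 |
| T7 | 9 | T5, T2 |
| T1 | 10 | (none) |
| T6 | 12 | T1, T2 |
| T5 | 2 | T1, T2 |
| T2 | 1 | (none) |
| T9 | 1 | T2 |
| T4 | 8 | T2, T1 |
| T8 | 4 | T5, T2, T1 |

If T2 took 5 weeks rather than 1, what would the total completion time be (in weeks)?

22

Actual critical path: T1→T5→T8→T10 = 10+2+4+6 = 22 ⇒ 22 weeks.
T2 has 9 weeks of float (longest path through it is 13).
That remains the longest chain; total 22 weeks.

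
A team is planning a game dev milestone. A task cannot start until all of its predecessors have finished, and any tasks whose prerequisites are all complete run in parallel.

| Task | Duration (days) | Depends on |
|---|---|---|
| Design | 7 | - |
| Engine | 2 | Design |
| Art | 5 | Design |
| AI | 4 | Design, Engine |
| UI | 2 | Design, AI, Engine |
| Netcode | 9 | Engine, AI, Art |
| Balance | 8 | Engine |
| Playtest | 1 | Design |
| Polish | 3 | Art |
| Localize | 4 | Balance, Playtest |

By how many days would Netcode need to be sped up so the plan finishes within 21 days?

Current finish: 22 days; target: 21.
Netcode is on every critical path, so each day cut from Netcode cuts the finish by one (this holds down to a finish of 21).
Need 22 − 21 = 1 day off Netcode → Netcode becomes 8 days, finish becomes 21.

1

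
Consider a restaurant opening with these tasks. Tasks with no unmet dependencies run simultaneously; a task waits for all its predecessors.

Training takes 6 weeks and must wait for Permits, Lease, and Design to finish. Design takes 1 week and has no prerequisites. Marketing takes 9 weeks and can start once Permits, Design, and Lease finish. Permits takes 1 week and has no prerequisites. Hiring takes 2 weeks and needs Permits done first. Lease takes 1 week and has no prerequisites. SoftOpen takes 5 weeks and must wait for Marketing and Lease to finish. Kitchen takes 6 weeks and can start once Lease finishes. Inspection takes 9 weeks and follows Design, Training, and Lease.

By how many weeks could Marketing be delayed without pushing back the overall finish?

The longest chain is Lease→Training→Inspection = 1+6+9 = 16; overall finish 16 weeks.
The longest chain containing Marketing totals 15 weeks.
Float = 16 − 15 = 1.

1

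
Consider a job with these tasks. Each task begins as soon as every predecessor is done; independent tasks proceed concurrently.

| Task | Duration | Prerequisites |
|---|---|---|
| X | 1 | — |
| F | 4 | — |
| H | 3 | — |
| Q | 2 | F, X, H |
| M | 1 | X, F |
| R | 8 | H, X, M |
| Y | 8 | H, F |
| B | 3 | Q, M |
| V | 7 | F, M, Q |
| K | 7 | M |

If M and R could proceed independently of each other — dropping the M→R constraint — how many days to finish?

13

Original critical path: F→Q→V = 4+2+7 = 13 ⇒ 13 days.
Without M→R, R's earliest start moves from 5 to 3.
After: F→Q→V = 4+2+7 = 13 → 13 days.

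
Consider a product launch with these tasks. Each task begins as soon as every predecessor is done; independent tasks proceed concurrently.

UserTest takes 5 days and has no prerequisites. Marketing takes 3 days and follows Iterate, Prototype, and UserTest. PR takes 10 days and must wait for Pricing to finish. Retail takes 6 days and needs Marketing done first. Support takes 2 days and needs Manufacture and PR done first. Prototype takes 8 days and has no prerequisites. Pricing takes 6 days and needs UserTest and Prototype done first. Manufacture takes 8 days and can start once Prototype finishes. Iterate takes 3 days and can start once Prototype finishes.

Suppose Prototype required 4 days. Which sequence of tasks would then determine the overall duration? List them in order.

UserTest, Pricing, PR, Support

Critical path before the change: Prototype→Pricing→PR→Support = 8+6+10+2 = 26 giving 26 days.
Prototype is on the critical path; changing it to 4 makes that path 22 days.
The binding chain switches to UserTest→Pricing→PR→Support = 5+6+10+2 = 23; finish 23 days.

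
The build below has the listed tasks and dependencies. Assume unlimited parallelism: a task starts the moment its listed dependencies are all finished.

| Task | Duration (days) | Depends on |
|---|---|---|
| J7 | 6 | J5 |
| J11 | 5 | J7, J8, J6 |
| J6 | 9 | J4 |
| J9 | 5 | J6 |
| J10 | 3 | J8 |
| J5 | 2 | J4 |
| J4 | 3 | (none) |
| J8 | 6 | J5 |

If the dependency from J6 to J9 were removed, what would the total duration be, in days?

With the dependency in place, J4→J6→J9 = 3+9+5 = 17 sets the finish at 17 days.
Without J6→J9, J9's earliest start moves from 12 to 0.
The longest chain is now J4→J6→J11 = 3+9+5 = 17, so the job takes 17 days.

17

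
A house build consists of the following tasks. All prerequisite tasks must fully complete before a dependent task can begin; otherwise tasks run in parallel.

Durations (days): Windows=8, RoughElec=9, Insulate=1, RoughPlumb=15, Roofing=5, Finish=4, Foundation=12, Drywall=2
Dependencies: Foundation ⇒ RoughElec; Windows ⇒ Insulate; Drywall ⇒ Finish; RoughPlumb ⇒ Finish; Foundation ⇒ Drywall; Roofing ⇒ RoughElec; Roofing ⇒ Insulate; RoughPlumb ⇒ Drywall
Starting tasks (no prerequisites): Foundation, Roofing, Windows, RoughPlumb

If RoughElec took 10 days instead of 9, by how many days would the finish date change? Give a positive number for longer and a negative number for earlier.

Actual critical path: Foundation→RoughElec = 12+9 = 21 ⇒ 21 days.
RoughElec is on the critical path; changing it to 10 makes that path 22 days.
The critical path is still Foundation→RoughElec; finish is now 22 days.
Change in finish: 22 − 21 = +1 days.

1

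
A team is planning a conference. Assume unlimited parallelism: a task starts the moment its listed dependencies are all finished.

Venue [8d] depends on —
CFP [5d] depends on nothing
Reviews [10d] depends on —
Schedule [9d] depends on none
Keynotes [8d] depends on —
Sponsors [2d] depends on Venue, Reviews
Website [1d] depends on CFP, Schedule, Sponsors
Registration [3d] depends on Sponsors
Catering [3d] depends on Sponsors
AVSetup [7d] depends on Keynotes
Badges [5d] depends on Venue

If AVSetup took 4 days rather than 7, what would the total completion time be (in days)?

Baseline: Keynotes→AVSetup = 8+7 = 15 → 15 days.
Since AVSetup is critical, the -3 change carries straight to that chain (now 12 days).
The binding chain switches to Reviews→Sponsors→Registration = 10+2+3 = 15; finish 15 days.

15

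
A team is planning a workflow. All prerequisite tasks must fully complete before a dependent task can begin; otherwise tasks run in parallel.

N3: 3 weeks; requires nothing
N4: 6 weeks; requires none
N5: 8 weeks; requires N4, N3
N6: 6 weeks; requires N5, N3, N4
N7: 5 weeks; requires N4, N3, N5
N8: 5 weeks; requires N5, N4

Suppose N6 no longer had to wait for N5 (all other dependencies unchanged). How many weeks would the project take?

19

Before: longest chain N4→N5→N6 = 6+8+6 = 20, finish 20.
Without N5→N6, N6's earliest start moves from 14 to 6.
New critical path: N4→N5→N7 = 6+8+5 = 19 ⇒ 19 weeks.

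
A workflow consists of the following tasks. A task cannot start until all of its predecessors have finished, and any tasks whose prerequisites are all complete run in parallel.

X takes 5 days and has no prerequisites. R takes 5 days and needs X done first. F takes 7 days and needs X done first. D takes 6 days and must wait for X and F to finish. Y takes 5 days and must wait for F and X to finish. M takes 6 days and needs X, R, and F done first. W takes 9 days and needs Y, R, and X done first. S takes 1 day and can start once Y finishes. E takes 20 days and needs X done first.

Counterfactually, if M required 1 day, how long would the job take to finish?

Actual critical path: X→F→Y→W = 5+7+5+9 = 26 ⇒ 26 days.
M is off the critical path — its longest chain is 18 days, giving 8 of slack.
No other chain overtakes it, so the finish is 26 days.

26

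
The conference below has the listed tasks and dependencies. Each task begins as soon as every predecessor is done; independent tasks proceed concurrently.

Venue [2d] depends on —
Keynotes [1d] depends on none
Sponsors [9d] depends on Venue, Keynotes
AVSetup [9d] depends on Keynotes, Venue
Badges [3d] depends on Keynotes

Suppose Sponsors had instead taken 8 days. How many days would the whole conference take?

11

Critical path before the change: Venue→Sponsors = 2+9 = 11 giving 11 days.
Sponsors is on the critical path; changing it to 8 makes that path 10 days.
Now Venue→AVSetup = 2+9 = 11 is longest, so the finish becomes 11 days.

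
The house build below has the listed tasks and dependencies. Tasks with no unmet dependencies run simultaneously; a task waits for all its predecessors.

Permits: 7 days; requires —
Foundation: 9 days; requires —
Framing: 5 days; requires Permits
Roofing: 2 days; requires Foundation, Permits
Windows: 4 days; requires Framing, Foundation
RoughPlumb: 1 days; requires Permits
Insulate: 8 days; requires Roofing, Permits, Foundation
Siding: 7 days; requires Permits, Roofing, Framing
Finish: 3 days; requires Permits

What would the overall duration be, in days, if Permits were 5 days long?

19

The binding path is Permits→Framing→Siding = 7+5+7 = 19; finish at 19 days.
Permits is on the critical path; changing it to 5 makes that path 17 days.
The binding chain switches to Foundation→Roofing→Insulate = 9+2+8 = 19; finish 19 days.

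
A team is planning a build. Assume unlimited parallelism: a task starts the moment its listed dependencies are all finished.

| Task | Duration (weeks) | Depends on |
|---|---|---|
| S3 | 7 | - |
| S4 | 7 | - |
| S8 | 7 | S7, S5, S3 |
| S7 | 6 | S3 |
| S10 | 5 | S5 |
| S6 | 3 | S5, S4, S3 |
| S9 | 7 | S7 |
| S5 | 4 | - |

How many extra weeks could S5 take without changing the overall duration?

The longest chain is S3→S7→S8 = 7+6+7 = 20; overall finish 20 weeks.
S5 finishes as early as 4 and must finish by 13.
Float = 20 − 11 = 9.

9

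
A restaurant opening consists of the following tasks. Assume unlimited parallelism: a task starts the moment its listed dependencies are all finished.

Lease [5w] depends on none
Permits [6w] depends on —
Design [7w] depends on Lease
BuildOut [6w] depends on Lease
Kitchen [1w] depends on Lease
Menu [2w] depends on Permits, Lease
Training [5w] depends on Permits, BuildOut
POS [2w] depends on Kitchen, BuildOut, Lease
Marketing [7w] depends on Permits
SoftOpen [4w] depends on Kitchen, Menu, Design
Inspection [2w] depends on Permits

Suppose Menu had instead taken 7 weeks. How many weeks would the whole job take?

The binding path is Lease→Design→SoftOpen = 5+7+4 = 16; finish at 16 weeks.
Menu has 4 weeks of float (longest path through it is 12).
New critical path: Permits→Menu→SoftOpen = 6+7+4 = 17 ⇒ 17 weeks.

17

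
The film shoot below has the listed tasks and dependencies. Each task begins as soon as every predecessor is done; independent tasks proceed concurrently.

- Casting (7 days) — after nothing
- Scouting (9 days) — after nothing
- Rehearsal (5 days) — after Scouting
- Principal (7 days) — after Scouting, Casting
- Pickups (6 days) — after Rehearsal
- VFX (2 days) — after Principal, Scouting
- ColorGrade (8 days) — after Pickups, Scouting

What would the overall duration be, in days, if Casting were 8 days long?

The binding path is Scouting→Rehearsal→Pickups→ColorGrade = 9+5+6+8 = 28; finish at 28 days.
The longest path through Casting is only 16 days, so Casting has float 12.
That remains the longest chain; total 28 days.

28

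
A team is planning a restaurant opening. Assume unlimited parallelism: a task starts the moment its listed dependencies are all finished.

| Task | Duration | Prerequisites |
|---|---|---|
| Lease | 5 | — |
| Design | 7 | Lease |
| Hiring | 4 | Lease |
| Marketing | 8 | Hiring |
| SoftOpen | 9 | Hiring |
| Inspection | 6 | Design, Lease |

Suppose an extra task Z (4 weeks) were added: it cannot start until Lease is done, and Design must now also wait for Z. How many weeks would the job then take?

Originally the job takes 18 weeks.
With Z inserted, Design now waits for max(Lease, Z).
New critical path: Lease→Z→Design→Inspection = 5+4+7+6 = 22 ⇒ 22 weeks.

22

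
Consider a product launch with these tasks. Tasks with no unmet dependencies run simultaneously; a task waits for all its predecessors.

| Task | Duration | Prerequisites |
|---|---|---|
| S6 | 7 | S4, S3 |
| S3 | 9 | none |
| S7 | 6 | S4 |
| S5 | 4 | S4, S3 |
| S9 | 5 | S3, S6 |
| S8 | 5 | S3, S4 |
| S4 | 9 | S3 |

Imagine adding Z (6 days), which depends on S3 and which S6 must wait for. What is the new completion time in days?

30

Originally the product launch takes 30 days.
With Z inserted, S6 now waits for max(S4, S3, Z).
New critical path: S3→S4→S6→S9 = 9+9+7+5 = 30 ⇒ 30 days.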